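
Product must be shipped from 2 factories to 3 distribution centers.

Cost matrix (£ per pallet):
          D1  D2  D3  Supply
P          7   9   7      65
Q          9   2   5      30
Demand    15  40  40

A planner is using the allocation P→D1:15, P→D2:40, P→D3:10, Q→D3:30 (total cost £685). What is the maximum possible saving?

150

Current plan cost = 15·7 + 40·9 + 10·7 + 30·5 = £685.
Optimal plan:
  P→D1: 15 pallets
  P→D2: 10 pallets
  P→D3: 40 pallets
  Q→D2: 30 pallets
Optimal cost = £535.
Saving = 685 − 535 = £150.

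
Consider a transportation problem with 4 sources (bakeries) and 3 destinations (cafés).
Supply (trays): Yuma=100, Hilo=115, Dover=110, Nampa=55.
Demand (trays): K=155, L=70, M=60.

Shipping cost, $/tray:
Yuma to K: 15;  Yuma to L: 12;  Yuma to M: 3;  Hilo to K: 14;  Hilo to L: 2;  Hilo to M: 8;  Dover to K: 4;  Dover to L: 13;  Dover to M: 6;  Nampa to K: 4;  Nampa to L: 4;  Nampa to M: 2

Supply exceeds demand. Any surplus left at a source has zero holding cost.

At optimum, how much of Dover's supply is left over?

An optimal plan:
  Yuma→M: 50 trays
  Hilo→L: 70 trays
  Dover→K: 110 trays
  Nampa→K: 45 trays
  Nampa→M: 10 trays
Total cost = $930.
Dover ships 110 of its 110, leaving 0.

0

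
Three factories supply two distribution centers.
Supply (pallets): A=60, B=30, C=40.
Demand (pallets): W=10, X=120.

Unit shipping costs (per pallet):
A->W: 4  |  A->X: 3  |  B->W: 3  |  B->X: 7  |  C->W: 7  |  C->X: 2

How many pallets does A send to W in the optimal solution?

Optimal shipments:
  A–X: 60 × 3 = 180
  B–W: 10 × 3 = 30
  B–X: 20 × 7 = 140
  C–X: 40 × 2 = 80
Total cost = 430.
The route A→W is not used.

0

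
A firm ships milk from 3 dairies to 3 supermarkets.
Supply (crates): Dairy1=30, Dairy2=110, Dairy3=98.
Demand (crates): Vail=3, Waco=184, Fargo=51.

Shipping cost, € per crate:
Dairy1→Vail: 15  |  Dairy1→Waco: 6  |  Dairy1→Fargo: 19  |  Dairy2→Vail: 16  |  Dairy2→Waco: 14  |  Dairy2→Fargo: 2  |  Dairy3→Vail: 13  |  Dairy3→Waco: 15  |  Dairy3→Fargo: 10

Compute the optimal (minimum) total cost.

2572

An optimal shipping plan:
  Dairy1–Waco: 30 × €6 = €180
  Dairy2–Waco: 59 × €14 = €826
  Dairy2–Fargo: 51 × €2 = €102
  Dairy3–Vail: 3 × €13 = €39
  Dairy3–Waco: 95 × €15 = €1425
Total = 180 + 826 + 102 + 39 + 1425 = €2572.
(Supply check: Dairy1 ships 30; Dairy2 ships 110; Dairy3 ships 98.)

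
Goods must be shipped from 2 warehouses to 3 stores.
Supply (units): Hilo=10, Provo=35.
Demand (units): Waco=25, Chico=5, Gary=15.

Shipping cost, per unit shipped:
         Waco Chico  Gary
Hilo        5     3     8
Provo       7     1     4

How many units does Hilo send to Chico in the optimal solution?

Solving gives:
  Hilo–Waco: 10 units
  Provo–Waco: 15 units
  Provo–Chico: 5 units
  Provo–Gary: 15 units
Total cost = 220.
The route Hilo→Chico is not used.

0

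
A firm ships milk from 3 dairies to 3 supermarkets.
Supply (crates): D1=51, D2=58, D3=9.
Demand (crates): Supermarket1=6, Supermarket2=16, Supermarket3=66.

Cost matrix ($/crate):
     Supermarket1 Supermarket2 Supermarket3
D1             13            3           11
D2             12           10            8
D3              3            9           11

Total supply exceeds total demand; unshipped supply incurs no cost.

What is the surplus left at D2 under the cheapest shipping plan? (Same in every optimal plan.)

An optimal plan:
  D1→Supermarket2: 16 × $3 = $48
  D1→Supermarket3: 5 × $11 = $55
  D2→Supermarket3: 58 × $8 = $464
  D3→Supermarket1: 6 × $3 = $18
  D3→Supermarket3: 3 × $11 = $33
Total cost = $618.
D2 ships 58 of its 58, leaving 0.

0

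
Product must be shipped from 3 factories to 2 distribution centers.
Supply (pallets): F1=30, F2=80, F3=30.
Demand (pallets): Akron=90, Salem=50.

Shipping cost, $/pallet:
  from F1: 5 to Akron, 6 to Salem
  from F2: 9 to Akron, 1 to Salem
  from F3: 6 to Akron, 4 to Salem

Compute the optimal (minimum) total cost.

A cheapest plan:
  F1–Akron: 30 pallets
  F2–Akron: 30 pallets
  F2–Salem: 50 pallets
  F3–Akron: 30 pallets
Total cost = $650.

650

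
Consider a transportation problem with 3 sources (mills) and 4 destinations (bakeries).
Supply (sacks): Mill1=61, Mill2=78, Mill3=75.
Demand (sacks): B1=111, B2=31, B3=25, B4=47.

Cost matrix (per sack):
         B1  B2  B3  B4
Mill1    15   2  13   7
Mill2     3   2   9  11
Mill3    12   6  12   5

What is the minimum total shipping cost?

A cheapest plan:
  Mill1->B2: 31 sacks
  Mill1->B3: 25 sacks
  Mill1->B4: 5 sacks
  Mill2->B1: 78 sacks
  Mill3->B1: 33 sacks
  Mill3->B4: 42 sacks
Total cost = 1262.

1262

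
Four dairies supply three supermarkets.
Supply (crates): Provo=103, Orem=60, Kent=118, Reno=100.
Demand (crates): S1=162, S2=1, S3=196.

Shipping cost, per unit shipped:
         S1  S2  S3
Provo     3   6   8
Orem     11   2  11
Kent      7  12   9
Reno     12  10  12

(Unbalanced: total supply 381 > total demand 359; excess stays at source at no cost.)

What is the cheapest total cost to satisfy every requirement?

2840

A cheapest plan:
  Provo→S1: 103 × 3 = 309
  Orem→S2: 1 × 2 = 2
  Orem→S3: 59 × 11 = 649
  Kent→S1: 59 × 7 = 413
  Kent→S3: 59 × 9 = 531
  Reno→S3: 78 × 12 = 936
Total = 309 + 2 + 649 + 413 + 531 + 936 = 2840.
(Supply check: Provo ships 103; Orem ships 60; Kent ships 118; Reno ships 78.)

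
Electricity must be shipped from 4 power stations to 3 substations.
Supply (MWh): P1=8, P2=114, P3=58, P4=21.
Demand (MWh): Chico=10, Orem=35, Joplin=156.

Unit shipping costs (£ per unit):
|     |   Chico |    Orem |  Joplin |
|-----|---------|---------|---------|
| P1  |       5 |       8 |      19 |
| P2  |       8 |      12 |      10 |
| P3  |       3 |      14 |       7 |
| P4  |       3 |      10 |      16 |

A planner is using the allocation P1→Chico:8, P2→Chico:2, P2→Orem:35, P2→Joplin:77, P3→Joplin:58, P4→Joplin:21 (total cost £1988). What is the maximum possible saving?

Current plan cost = 8·5 + 2·8 + 35·12 + 77·10 + 58·7 + 21·16 = £1988.
Optimal plan:
  P1 to Orem: 8 MWh
  P2 to Orem: 16 MWh
  P2 to Joplin: 98 MWh
  P3 to Joplin: 58 MWh
  P4 to Chico: 10 MWh
  P4 to Orem: 11 MWh
Optimal cost = £1782.
Saving = 1988 − 1782 = £206.

206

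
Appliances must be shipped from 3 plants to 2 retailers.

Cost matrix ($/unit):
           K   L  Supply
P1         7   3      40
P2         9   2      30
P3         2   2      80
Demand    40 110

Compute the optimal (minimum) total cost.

An optimal shipping plan:
  P1–L: 40 × $3 = $120
  P2–L: 30 × $2 = $60
  P3–K: 40 × $2 = $80
  P3–L: 40 × $2 = $80
Total = 120 + 60 + 80 + 80 = $340.

340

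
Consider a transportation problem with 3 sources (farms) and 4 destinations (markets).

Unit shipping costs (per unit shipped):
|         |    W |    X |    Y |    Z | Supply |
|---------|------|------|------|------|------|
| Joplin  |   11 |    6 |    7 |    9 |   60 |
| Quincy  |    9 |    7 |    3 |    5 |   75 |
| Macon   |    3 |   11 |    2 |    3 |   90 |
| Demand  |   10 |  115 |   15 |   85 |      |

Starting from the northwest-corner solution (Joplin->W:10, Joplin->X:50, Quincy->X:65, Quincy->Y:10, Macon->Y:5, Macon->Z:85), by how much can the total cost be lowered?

75

Current plan cost = 10·11 + 50·6 + 65·7 + 10·3 + 5·2 + 85·3 = 1160.
Optimal plan:
  Joplin–X: 60 × 6 = 360
  Quincy–X: 55 × 7 = 385
  Quincy–Y: 15 × 3 = 45
  Quincy–Z: 5 × 5 = 25
  Macon–W: 10 × 3 = 30
  Macon–Z: 80 × 3 = 240
Optimal cost = 1085.
Saving = 1160 − 1085 = 75.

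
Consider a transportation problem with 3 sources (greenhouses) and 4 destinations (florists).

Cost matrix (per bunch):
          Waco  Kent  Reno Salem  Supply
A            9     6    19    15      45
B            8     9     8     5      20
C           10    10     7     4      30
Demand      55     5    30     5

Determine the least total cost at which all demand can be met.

One minimum-cost allocation:
  A→Waco: 40 × 9 = 360
  A→Kent: 5 × 6 = 30
  B→Waco: 15 × 8 = 120
  B→Reno: 5 × 8 = 40
  C→Reno: 25 × 7 = 175
  C→Salem: 5 × 4 = 20
Total = 360 + 30 + 120 + 40 + 175 + 20 = 745.
(Supply check: A ships 45; B ships 20; C ships 30.)

745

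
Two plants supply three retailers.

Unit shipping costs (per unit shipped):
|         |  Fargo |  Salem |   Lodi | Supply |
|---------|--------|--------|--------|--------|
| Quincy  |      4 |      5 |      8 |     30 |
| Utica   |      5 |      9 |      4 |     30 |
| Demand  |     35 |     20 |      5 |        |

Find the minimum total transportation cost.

Optimal allocation:
  Quincy->Fargo: 10 units
  Quincy->Salem: 20 units
  Utica->Fargo: 25 units
  Utica->Lodi: 5 units
Total cost = 285.
(Supply check: Quincy ships 30; Utica ships 30.)

285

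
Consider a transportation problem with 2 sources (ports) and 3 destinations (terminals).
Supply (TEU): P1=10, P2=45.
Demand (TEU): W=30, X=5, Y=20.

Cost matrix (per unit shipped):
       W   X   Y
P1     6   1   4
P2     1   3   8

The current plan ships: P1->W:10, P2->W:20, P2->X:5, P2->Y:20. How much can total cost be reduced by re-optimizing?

90

Current plan cost = 10·6 + 20·1 + 5·3 + 20·8 = 255.
Optimal plan:
  P1->Y: 10 × 4 = 40
  P2->W: 30 × 1 = 30
  P2->X: 5 × 3 = 15
  P2->Y: 10 × 8 = 80
Optimal cost = 165.
Saving = 255 − 165 = 90.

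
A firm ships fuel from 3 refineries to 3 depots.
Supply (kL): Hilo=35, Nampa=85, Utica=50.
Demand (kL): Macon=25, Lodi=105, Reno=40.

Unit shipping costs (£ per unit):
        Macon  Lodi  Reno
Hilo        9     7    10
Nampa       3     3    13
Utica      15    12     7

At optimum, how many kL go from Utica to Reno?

40

Optimal shipments:
  Hilo->Lodi: 35 × £7 = £245
  Nampa->Macon: 25 × £3 = £75
  Nampa->Lodi: 60 × £3 = £180
  Utica->Lodi: 10 × £12 = £120
  Utica->Reno: 40 × £7 = £280
Total cost = £900.
So Utica→Reno carries 40 kL.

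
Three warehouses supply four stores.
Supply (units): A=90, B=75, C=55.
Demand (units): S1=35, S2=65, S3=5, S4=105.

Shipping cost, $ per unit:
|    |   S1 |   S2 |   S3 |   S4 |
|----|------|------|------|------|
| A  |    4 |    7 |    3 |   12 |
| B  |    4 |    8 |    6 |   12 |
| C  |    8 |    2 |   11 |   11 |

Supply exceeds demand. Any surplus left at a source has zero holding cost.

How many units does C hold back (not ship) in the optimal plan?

Minimum-cost shipments:
  A to S2: 10 × $7 = $70
  A to S3: 5 × $3 = $15
  A to S4: 75 × $12 = $900
  B to S1: 35 × $4 = $140
  B to S4: 30 × $12 = $360
  C to S2: 55 × $2 = $110
Total cost = $1595.
C ships 55 of its 55, leaving 0.

0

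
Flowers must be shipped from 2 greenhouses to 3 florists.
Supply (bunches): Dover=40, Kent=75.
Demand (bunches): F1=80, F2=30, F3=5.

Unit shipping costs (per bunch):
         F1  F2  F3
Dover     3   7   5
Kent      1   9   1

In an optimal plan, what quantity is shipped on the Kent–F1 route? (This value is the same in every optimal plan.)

Solving gives:
  Dover to F1: 10 bunches
  Dover to F2: 30 bunches
  Kent to F1: 70 bunches
  Kent to F3: 5 bunches
Total cost = 315.
So Kent→F1 carries 70 bunches.

70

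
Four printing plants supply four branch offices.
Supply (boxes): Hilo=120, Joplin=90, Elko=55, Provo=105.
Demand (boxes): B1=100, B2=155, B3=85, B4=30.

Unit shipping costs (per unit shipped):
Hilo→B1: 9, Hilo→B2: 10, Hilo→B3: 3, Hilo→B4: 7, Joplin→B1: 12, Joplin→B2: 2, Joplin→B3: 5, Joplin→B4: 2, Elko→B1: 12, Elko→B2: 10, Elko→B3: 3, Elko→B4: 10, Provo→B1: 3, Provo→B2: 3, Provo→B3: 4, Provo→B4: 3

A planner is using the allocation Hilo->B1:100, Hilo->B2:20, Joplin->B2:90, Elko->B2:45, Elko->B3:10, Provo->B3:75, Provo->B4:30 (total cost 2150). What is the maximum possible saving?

650

Current plan cost = 100·9 + 20·10 + 90·2 + 45·10 + 10·3 + 75·4 + 30·3 = 2150.
Optimal plan:
  Hilo–B1: 60 × 9 = 540
  Hilo–B3: 30 × 3 = 90
  Hilo–B4: 30 × 7 = 210
  Joplin–B2: 90 × 2 = 180
  Elko–B3: 55 × 3 = 165
  Provo–B1: 40 × 3 = 120
  Provo–B2: 65 × 3 = 195
Optimal cost = 1500.
Saving = 2150 − 1500 = 650.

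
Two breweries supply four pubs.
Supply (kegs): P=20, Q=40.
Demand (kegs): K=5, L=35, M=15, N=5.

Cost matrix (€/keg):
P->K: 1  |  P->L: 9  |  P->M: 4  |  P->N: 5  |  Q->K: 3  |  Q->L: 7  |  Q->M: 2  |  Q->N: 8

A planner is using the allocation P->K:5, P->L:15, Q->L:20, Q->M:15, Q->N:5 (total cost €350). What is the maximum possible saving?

25

Current plan cost = 5·1 + 15·9 + 20·7 + 15·2 + 5·8 = €350.
Optimal plan:
  P to K: 5 × €1 = €5
  P to L: 10 × €9 = €90
  P to N: 5 × €5 = €25
  Q to L: 25 × €7 = €175
  Q to M: 15 × €2 = €30
Optimal cost = €325.
Saving = 350 − 325 = €25.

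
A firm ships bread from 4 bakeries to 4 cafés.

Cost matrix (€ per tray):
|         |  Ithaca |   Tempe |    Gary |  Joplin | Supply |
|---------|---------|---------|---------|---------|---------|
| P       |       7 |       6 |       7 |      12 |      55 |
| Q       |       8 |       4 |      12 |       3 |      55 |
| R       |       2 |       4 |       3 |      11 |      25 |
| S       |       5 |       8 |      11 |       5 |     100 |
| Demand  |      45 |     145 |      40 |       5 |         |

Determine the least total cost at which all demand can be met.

1290

A cheapest plan:
  P→Tempe: 40 × €6 = €240
  P→Gary: 15 × €7 = €105
  Q→Tempe: 55 × €4 = €220
  R→Gary: 25 × €3 = €75
  S→Ithaca: 45 × €5 = €225
  S→Tempe: 50 × €8 = €400
  S→Joplin: 5 × €5 = €25
Total = 240 + 105 + 220 + 75 + 225 + 400 + 25 = €1290.
(Supply check: P ships 55; Q ships 55; R ships 25; S ships 100.)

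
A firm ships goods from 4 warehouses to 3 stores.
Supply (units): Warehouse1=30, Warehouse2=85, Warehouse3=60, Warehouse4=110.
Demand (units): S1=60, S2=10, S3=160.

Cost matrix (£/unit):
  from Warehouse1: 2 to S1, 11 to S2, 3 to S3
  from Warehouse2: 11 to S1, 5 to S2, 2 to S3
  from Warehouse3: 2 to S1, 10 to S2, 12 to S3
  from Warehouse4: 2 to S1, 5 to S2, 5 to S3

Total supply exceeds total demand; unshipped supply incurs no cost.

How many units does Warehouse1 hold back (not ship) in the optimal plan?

0

Minimum-cost shipments:
  Warehouse1–S3: 30 × £3 = £90
  Warehouse2–S3: 85 × £2 = £170
  Warehouse3–S1: 60 × £2 = £120
  Warehouse4–S2: 10 × £5 = £50
  Warehouse4–S3: 45 × £5 = £225
Total cost = £655.
Warehouse1 ships 30 of its 30, leaving 0.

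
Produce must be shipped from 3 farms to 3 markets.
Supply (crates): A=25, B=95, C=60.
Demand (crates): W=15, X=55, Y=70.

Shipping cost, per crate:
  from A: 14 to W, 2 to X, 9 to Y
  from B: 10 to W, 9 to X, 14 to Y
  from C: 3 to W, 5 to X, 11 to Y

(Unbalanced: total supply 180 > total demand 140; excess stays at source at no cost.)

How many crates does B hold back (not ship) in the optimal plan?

40

An optimal plan:
  A→X: 25 crates
  B→Y: 55 crates
  C→W: 15 crates
  C→X: 30 crates
  C→Y: 15 crates
Total cost = 1180.
B ships 55 of its 95, leaving 40.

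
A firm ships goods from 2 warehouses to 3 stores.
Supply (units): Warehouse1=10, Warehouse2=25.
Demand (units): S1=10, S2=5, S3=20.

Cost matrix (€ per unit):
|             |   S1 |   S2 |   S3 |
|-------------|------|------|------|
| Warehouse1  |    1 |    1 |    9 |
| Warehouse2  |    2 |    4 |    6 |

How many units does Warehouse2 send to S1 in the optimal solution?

The minimum-cost plan:
  Warehouse1->S1: 5 × €1 = €5
  Warehouse1->S2: 5 × €1 = €5
  Warehouse2->S1: 5 × €2 = €10
  Warehouse2->S3: 20 × €6 = €120
Total cost = €140.
So Warehouse2→S1 carries 5 units.

5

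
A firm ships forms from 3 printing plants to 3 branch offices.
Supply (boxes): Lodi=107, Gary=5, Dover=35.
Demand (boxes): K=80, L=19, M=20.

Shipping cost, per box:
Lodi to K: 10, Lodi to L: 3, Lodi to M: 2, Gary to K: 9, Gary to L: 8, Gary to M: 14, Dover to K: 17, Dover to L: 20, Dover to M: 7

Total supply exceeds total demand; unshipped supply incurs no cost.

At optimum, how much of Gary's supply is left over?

0

Minimum-cost shipments:
  Lodi–K: 75 × 10 = 750
  Lodi–L: 19 × 3 = 57
  Lodi–M: 13 × 2 = 26
  Gary–K: 5 × 9 = 45
  Dover–M: 7 × 7 = 49
Total cost = 927.
Gary ships 5 of its 5, leaving 0.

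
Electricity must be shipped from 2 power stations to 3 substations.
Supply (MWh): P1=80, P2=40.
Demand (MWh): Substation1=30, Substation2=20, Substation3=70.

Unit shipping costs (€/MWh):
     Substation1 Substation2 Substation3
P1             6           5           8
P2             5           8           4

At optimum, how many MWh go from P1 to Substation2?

Optimal shipments:
  P1->Substation1: 30 × €6 = €180
  P1->Substation2: 20 × €5 = €100
  P1->Substation3: 30 × €8 = €240
  P2->Substation3: 40 × €4 = €160
Total cost = €680.
So P1→Substation2 carries 20 MWh.

20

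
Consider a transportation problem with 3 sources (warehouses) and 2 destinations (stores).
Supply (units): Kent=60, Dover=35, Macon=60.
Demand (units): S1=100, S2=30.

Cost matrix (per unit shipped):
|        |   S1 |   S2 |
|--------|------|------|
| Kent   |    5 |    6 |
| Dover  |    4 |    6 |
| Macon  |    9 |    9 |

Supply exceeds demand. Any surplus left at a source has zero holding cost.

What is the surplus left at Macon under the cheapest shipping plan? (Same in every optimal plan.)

Minimum-cost shipments:
  Kent to S1: 60 units
  Dover to S1: 35 units
  Macon to S1: 5 units
  Macon to S2: 30 units
Total cost = 755.
Macon ships 35 of its 60, leaving 25.

25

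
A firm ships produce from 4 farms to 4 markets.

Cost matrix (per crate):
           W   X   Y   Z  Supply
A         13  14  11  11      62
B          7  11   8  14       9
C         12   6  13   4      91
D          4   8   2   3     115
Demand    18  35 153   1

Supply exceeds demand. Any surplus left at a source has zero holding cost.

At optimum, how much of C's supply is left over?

Minimum-cost shipments:
  A->Y: 38 × 11 = 418
  B->W: 9 × 7 = 63
  C->W: 9 × 12 = 108
  C->X: 35 × 6 = 210
  C->Z: 1 × 4 = 4
  D->Y: 115 × 2 = 230
Total cost = 1033.
C ships 45 of its 91, leaving 46.

46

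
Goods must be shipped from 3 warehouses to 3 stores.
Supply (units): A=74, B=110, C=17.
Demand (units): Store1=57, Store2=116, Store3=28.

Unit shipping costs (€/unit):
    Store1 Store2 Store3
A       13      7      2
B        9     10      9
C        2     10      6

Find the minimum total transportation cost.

Optimal allocation:
  A→Store2: 46 × €7 = €322
  A→Store3: 28 × €2 = €56
  B→Store1: 40 × €9 = €360
  B→Store2: 70 × €10 = €700
  C→Store1: 17 × €2 = €34
Total = 322 + 56 + 360 + 700 + 34 = €1472.
(Supply check: A ships 74; B ships 110; C ships 17.)

1472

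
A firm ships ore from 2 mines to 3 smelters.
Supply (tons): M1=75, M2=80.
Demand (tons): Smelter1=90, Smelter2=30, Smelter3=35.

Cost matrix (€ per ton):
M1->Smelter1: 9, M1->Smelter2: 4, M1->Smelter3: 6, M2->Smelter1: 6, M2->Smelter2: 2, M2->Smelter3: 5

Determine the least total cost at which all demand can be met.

One minimum-cost allocation:
  M1–Smelter1: 10 × €9 = €90
  M1–Smelter2: 30 × €4 = €120
  M1–Smelter3: 35 × €6 = €210
  M2–Smelter1: 80 × €6 = €480
Total = 90 + 120 + 210 + 480 = €900.

900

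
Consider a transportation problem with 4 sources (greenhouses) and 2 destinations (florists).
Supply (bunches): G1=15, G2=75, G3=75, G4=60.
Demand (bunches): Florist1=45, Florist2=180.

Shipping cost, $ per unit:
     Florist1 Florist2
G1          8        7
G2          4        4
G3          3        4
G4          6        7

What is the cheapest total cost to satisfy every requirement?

1080

Optimal allocation:
  G1->Florist2: 15 × $7 = $105
  G2->Florist2: 75 × $4 = $300
  G3->Florist1: 45 × $3 = $135
  G3->Florist2: 30 × $4 = $120
  G4->Florist2: 60 × $7 = $420
Total = 105 + 300 + 135 + 120 + 420 = $1080.
(Supply check: G1 ships 15; G2 ships 75; G3 ships 75; G4 ships 60.)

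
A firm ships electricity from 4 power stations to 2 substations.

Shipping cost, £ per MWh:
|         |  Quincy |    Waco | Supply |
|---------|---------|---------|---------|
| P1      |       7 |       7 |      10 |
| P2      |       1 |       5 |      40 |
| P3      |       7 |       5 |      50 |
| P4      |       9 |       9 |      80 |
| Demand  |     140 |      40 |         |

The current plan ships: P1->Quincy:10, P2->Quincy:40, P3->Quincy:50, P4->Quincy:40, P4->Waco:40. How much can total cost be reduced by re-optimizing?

Current plan cost = 10·7 + 40·1 + 50·7 + 40·9 + 40·9 = £1180.
Optimal plan:
  P1–Quincy: 10 × £7 = £70
  P2–Quincy: 40 × £1 = £40
  P3–Quincy: 10 × £7 = £70
  P3–Waco: 40 × £5 = £200
  P4–Quincy: 80 × £9 = £720
Optimal cost = £1100.
Saving = 1180 − 1100 = £80.

80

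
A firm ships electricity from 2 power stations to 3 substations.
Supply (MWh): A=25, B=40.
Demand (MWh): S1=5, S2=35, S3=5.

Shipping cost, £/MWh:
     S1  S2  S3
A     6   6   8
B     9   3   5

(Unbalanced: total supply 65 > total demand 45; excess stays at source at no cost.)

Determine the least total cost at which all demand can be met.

A cheapest plan:
  A–S1: 5 × £6 = £30
  B–S2: 35 × £3 = £105
  B–S3: 5 × £5 = £25
Total = 30 + 105 + 25 = £160.

160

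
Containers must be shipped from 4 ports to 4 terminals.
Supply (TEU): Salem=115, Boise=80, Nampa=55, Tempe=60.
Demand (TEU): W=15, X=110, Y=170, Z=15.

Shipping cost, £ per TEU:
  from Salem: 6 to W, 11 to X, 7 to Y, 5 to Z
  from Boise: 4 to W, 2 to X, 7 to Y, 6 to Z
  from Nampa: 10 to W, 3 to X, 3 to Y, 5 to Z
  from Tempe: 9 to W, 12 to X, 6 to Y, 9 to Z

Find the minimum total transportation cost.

1445

A cheapest plan:
  Salem->W: 15 TEU
  Salem->Y: 85 TEU
  Salem->Z: 15 TEU
  Boise->X: 80 TEU
  Nampa->X: 30 TEU
  Nampa->Y: 25 TEU
  Tempe->Y: 60 TEU
Total cost = £1445.
(Supply check: Salem ships 115; Boise ships 80; Nampa ships 55; Tempe ships 60.)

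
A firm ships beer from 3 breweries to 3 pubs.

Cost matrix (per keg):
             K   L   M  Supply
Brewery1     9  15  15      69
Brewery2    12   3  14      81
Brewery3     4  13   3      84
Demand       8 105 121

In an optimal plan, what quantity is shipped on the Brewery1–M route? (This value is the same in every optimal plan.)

Optimal shipments:
  Brewery1->K: 8 kegs
  Brewery1->L: 24 kegs
  Brewery1->M: 37 kegs
  Brewery2->L: 81 kegs
  Brewery3->M: 84 kegs
Total cost = 1482.
So Brewery1→M carries 37 kegs.

37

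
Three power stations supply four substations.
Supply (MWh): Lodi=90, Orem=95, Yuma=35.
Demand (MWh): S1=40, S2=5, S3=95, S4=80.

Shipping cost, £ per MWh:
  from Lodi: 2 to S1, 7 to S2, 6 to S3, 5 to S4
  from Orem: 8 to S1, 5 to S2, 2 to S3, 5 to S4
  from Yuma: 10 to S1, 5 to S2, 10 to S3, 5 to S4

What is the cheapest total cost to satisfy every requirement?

695

An optimal shipping plan:
  Lodi–S1: 40 × £2 = £80
  Lodi–S4: 50 × £5 = £250
  Orem–S3: 95 × £2 = £190
  Yuma–S2: 5 × £5 = £25
  Yuma–S4: 30 × £5 = £150
Total = 80 + 250 + 190 + 25 + 150 = £695.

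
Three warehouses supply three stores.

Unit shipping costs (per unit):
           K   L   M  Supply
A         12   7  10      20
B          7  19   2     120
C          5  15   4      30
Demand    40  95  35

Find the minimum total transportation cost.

One minimum-cost allocation:
  A→L: 20 units
  B→K: 40 units
  B→L: 45 units
  B→M: 35 units
  C→L: 30 units
Total cost = 1795.

1795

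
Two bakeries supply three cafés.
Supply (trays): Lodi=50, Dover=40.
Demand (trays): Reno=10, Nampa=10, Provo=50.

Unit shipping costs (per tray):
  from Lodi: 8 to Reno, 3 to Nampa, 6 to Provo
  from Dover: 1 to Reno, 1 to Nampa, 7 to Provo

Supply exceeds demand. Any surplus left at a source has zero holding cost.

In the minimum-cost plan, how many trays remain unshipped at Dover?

An optimal plan:
  Lodi→Provo: 50 trays
  Dover→Reno: 10 trays
  Dover→Nampa: 10 trays
Total cost = 320.
Dover ships 20 of its 40, leaving 20.

20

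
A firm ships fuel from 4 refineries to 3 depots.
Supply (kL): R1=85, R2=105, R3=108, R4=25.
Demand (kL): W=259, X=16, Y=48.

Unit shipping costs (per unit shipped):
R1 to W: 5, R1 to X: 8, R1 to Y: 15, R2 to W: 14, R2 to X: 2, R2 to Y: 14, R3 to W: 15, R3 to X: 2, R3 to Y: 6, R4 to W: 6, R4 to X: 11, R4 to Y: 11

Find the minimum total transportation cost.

3025

An optimal shipping plan:
  R1 to W: 85 × 5 = 425
  R2 to W: 105 × 14 = 1470
  R3 to W: 44 × 15 = 660
  R3 to X: 16 × 2 = 32
  R3 to Y: 48 × 6 = 288
  R4 to W: 25 × 6 = 150
Total = 425 + 1470 + 660 + 32 + 288 + 150 = 3025.
(Supply check: R1 ships 85; R2 ships 105; R3 ships 108; R4 ships 25.)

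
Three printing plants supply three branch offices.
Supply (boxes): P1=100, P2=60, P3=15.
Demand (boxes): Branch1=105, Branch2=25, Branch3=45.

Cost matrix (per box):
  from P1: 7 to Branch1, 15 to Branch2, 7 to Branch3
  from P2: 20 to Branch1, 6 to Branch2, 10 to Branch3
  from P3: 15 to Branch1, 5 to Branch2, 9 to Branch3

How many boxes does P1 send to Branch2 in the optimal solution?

0

Solving gives:
  P1–Branch1: 100 × 7 = 700
  P2–Branch2: 15 × 6 = 90
  P2–Branch3: 45 × 10 = 450
  P3–Branch1: 5 × 15 = 75
  P3–Branch2: 10 × 5 = 50
Total cost = 1365.
The route P1→Branch2 is not used.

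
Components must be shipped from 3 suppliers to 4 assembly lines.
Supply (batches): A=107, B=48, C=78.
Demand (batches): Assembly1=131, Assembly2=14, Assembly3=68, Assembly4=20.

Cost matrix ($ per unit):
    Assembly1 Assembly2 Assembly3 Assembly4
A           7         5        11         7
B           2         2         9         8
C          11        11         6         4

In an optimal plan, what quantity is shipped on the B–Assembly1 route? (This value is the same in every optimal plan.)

The minimum-cost plan:
  A–Assembly1: 83 × $7 = $581
  A–Assembly2: 14 × $5 = $70
  A–Assembly4: 10 × $7 = $70
  B–Assembly1: 48 × $2 = $96
  C–Assembly3: 68 × $6 = $408
  C–Assembly4: 10 × $4 = $40
Total cost = $1265.
So B→Assembly1 carries 48 batches.

48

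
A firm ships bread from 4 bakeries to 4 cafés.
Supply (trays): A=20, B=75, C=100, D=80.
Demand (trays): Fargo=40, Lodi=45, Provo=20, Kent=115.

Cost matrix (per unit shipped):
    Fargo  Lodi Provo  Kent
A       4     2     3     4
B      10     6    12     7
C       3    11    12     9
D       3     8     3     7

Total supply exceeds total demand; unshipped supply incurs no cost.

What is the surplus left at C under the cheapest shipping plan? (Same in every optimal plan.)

An optimal plan:
  A->Lodi: 20 × 2 = 40
  B->Lodi: 25 × 6 = 150
  B->Kent: 50 × 7 = 350
  C->Fargo: 40 × 3 = 120
  C->Kent: 5 × 9 = 45
  D->Provo: 20 × 3 = 60
  D->Kent: 60 × 7 = 420
Total cost = 1185.
C ships 45 of its 100, leaving 55.

55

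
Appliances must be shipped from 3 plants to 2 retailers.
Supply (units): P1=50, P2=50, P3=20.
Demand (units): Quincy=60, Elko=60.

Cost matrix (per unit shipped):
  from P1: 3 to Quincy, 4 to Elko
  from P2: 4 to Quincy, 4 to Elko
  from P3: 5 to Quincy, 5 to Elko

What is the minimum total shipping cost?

A cheapest plan:
  P1 to Quincy: 50 × 3 = 150
  P2 to Quincy: 10 × 4 = 40
  P2 to Elko: 40 × 4 = 160
  P3 to Elko: 20 × 5 = 100
Total = 150 + 40 + 160 + 100 = 450.

450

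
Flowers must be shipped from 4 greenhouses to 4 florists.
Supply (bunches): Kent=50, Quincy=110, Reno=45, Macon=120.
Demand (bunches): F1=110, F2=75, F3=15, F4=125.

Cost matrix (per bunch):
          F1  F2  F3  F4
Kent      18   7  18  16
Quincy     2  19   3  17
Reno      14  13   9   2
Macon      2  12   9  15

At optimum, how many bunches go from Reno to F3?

Solving gives:
  Kent to F2: 50 × 7 = 350
  Quincy to F1: 95 × 2 = 190
  Quincy to F3: 15 × 3 = 45
  Reno to F4: 45 × 2 = 90
  Macon to F1: 15 × 2 = 30
  Macon to F2: 25 × 12 = 300
  Macon to F4: 80 × 15 = 1200
Total cost = 2205.
The route Reno→F3 is not used.

0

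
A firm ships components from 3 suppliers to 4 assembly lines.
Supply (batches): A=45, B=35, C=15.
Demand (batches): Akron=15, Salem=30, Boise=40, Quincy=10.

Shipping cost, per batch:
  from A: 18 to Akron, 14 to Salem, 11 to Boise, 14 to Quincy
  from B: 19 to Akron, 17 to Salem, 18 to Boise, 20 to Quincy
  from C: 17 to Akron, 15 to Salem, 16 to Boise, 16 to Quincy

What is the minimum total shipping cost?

One minimum-cost allocation:
  A to Boise: 40 × 11 = 440
  A to Quincy: 5 × 14 = 70
  B to Akron: 5 × 19 = 95
  B to Salem: 30 × 17 = 510
  C to Akron: 10 × 17 = 170
  C to Quincy: 5 × 16 = 80
Total = 440 + 70 + 95 + 510 + 170 + 80 = 1365.

1365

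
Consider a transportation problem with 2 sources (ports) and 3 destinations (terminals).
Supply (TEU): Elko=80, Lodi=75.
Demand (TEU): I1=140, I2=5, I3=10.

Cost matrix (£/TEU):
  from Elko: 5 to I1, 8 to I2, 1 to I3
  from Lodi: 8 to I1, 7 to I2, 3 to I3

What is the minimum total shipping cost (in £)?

945

Optimal allocation:
  Elko–I1: 80 TEU
  Lodi–I1: 60 TEU
  Lodi–I2: 5 TEU
  Lodi–I3: 10 TEU
Total cost = £945.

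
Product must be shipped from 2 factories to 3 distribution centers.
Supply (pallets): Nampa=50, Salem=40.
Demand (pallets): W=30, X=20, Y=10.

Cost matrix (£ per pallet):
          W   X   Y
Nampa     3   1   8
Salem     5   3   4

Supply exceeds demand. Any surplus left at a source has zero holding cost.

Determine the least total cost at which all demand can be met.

Optimal allocation:
  Nampa->W: 30 × £3 = £90
  Nampa->X: 20 × £1 = £20
  Salem->Y: 10 × £4 = £40
Total = 90 + 20 + 40 = £150.

150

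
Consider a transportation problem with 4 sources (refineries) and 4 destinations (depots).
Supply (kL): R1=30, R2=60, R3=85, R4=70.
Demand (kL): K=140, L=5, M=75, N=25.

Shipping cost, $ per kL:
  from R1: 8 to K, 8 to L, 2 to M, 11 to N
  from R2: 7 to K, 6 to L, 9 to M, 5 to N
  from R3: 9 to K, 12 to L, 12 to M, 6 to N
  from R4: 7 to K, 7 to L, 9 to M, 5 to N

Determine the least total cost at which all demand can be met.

1745

A cheapest plan:
  R1->M: 30 kL
  R2->K: 55 kL
  R2->L: 5 kL
  R3->K: 60 kL
  R3->N: 25 kL
  R4->K: 25 kL
  R4->M: 45 kL
Total cost = $1745.
(Supply check: R1 ships 30; R2 ships 60; R3 ships 85; R4 ships 70.)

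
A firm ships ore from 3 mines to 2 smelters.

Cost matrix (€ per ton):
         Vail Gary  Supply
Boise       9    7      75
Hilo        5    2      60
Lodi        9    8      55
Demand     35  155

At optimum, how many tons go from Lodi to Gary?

20

The minimum-cost plan:
  Boise→Gary: 75 × €7 = €525
  Hilo→Gary: 60 × €2 = €120
  Lodi→Vail: 35 × €9 = €315
  Lodi→Gary: 20 × €8 = €160
Total cost = €1120.
So Lodi→Gary carries 20 tons.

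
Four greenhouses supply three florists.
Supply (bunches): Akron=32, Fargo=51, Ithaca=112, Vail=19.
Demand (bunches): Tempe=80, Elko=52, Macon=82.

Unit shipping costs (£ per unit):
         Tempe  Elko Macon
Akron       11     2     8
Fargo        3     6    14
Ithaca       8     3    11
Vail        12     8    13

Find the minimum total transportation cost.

Optimal allocation:
  Akron->Macon: 32 × £8 = £256
  Fargo->Tempe: 51 × £3 = £153
  Ithaca->Tempe: 29 × £8 = £232
  Ithaca->Elko: 52 × £3 = £156
  Ithaca->Macon: 31 × £11 = £341
  Vail->Macon: 19 × £13 = £247
Total = 256 + 153 + 232 + 156 + 341 + 247 = £1385.

1385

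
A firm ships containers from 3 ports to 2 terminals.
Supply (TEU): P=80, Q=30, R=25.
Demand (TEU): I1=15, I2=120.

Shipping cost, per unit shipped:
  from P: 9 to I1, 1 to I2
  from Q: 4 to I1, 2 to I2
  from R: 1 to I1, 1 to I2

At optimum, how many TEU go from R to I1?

15

Optimal shipments:
  P to I2: 80 TEU
  Q to I2: 30 TEU
  R to I1: 15 TEU
  R to I2: 10 TEU
Total cost = 165.
So R→I1 carries 15 TEU.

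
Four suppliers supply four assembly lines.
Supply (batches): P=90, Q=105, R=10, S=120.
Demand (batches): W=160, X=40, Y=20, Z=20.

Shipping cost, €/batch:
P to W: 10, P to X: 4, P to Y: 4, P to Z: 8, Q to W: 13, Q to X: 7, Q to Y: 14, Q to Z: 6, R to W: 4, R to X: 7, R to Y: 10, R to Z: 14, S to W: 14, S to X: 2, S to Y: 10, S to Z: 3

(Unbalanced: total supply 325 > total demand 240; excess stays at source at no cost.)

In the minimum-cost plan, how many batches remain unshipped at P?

0

Minimum-cost shipments:
  P–W: 70 batches
  P–Y: 20 batches
  Q–W: 80 batches
  R–W: 10 batches
  S–X: 40 batches
  S–Z: 20 batches
Total cost = €2000.
P ships 90 of its 90, leaving 0.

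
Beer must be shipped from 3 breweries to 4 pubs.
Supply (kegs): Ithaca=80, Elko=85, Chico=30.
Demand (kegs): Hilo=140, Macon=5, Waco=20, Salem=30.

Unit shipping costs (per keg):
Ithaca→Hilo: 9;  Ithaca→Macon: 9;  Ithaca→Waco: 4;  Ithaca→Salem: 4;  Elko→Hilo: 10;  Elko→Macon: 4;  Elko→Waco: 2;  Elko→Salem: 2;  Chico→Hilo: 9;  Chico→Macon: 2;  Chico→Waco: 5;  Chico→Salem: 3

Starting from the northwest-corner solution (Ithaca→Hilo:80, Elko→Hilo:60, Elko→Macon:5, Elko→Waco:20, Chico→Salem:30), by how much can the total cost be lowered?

Current plan cost = 80·9 + 60·10 + 5·4 + 20·2 + 30·3 = 1470.
Optimal plan:
  Ithaca->Hilo: 80 kegs
  Elko->Hilo: 35 kegs
  Elko->Waco: 20 kegs
  Elko->Salem: 30 kegs
  Chico->Hilo: 25 kegs
  Chico->Macon: 5 kegs
Optimal cost = 1405.
Saving = 1470 − 1405 = 65.

65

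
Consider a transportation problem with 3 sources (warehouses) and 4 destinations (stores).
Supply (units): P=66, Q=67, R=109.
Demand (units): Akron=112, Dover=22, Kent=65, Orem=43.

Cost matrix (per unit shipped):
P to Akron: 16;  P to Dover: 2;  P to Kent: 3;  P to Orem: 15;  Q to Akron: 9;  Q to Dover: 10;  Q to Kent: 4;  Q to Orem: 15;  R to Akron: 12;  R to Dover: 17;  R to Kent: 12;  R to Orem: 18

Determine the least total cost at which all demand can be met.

2240

Optimal allocation:
  P–Dover: 22 units
  P–Kent: 44 units
  Q–Akron: 3 units
  Q–Kent: 21 units
  Q–Orem: 43 units
  R–Akron: 109 units
Total cost = 2240.
(Supply check: P ships 66; Q ships 67; R ships 109.)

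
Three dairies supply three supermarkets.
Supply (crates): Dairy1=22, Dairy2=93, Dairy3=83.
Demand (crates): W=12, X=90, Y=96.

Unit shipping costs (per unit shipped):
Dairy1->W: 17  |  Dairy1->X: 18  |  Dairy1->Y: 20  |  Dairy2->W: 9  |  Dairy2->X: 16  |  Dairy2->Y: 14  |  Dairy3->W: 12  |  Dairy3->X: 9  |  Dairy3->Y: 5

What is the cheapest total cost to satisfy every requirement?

2189

Optimal allocation:
  Dairy1->X: 22 crates
  Dairy2->W: 12 crates
  Dairy2->X: 68 crates
  Dairy2->Y: 13 crates
  Dairy3->Y: 83 crates
Total cost = 2189.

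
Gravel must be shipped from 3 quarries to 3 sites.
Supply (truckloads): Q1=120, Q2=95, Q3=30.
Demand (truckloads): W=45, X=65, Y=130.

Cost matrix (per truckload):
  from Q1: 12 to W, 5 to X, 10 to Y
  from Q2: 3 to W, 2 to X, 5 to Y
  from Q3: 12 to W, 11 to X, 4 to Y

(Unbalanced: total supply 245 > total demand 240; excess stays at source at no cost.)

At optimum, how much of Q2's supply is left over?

0

Minimum-cost shipments:
  Q1–X: 65 × 5 = 325
  Q1–Y: 50 × 10 = 500
  Q2–W: 45 × 3 = 135
  Q2–Y: 50 × 5 = 250
  Q3–Y: 30 × 4 = 120
Total cost = 1330.
Q2 ships 95 of its 95, leaving 0.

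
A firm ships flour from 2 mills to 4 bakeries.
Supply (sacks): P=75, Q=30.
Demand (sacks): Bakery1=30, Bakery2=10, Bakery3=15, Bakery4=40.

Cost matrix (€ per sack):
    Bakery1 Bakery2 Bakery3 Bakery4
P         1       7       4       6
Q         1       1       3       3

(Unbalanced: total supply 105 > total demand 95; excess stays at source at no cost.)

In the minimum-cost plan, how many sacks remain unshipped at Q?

An optimal plan:
  P–Bakery1: 30 × €1 = €30
  P–Bakery3: 15 × €4 = €60
  P–Bakery4: 20 × €6 = €120
  Q–Bakery2: 10 × €1 = €10
  Q–Bakery4: 20 × €3 = €60
Total cost = €280.
Q ships 30 of its 30, leaving 0.

0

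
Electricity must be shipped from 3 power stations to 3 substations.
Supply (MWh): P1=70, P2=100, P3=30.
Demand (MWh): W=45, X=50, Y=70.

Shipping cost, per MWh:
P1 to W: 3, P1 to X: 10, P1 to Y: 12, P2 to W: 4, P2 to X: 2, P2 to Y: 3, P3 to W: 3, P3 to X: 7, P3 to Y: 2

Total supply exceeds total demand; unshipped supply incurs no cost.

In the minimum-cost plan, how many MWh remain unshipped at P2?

Minimum-cost shipments:
  P1→W: 45 × 3 = 135
  P2→X: 50 × 2 = 100
  P2→Y: 40 × 3 = 120
  P3→Y: 30 × 2 = 60
Total cost = 415.
P2 ships 90 of its 100, leaving 10.

10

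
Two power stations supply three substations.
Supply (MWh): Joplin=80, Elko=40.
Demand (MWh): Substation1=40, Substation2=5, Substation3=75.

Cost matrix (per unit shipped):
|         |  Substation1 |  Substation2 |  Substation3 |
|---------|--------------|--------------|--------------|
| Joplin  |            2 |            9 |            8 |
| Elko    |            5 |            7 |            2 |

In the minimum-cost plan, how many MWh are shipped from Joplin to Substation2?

Optimal shipments:
  Joplin to Substation1: 40 × 2 = 80
  Joplin to Substation2: 5 × 9 = 45
  Joplin to Substation3: 35 × 8 = 280
  Elko to Substation3: 40 × 2 = 80
Total cost = 485.
So Joplin→Substation2 carries 5 MWh.

5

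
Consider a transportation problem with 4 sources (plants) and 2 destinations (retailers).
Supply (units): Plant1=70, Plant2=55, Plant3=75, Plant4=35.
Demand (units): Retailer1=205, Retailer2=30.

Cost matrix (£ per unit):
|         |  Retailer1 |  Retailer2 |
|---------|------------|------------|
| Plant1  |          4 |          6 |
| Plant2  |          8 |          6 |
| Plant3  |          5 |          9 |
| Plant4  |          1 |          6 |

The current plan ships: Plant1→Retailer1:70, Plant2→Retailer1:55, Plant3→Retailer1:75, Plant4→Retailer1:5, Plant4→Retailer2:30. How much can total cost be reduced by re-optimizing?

Current plan cost = 70·4 + 55·8 + 75·5 + 5·1 + 30·6 = £1280.
Optimal plan:
  Plant1 to Retailer1: 70 units
  Plant2 to Retailer1: 25 units
  Plant2 to Retailer2: 30 units
  Plant3 to Retailer1: 75 units
  Plant4 to Retailer1: 35 units
Optimal cost = £1070.
Saving = 1280 − 1070 = £210.

210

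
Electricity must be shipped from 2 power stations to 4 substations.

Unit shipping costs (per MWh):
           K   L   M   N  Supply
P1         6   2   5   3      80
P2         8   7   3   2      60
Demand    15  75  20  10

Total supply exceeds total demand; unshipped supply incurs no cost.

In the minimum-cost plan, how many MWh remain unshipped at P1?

Minimum-cost shipments:
  P1–K: 5 MWh
  P1–L: 75 MWh
  P2–K: 10 MWh
  P2–M: 20 MWh
  P2–N: 10 MWh
Total cost = 340.
P1 ships 80 of its 80, leaving 0.

0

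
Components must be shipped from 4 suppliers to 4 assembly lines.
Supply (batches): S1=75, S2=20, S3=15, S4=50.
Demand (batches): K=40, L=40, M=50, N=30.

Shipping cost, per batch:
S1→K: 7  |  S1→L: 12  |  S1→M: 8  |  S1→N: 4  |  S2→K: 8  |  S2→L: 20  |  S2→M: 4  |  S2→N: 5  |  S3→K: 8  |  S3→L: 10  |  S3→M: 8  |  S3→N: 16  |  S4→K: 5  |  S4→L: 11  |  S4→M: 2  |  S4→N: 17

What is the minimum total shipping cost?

Optimal allocation:
  S1–K: 20 × 7 = 140
  S1–L: 25 × 12 = 300
  S1–N: 30 × 4 = 120
  S2–M: 20 × 4 = 80
  S3–L: 15 × 10 = 150
  S4–K: 20 × 5 = 100
  S4–M: 30 × 2 = 60
Total = 140 + 300 + 120 + 80 + 150 + 100 + 60 = 950.

950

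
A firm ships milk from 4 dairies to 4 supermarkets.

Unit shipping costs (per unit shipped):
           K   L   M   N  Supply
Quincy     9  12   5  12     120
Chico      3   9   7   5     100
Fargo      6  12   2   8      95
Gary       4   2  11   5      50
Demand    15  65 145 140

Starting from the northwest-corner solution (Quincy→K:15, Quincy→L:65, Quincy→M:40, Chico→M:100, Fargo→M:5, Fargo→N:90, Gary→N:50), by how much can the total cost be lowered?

Current plan cost = 15·9 + 65·12 + 40·5 + 100·7 + 5·2 + 90·8 + 50·5 = 2795.
Optimal plan:
  Quincy to K: 15 × 9 = 135
  Quincy to L: 15 × 12 = 180
  Quincy to M: 90 × 5 = 450
  Chico to N: 100 × 5 = 500
  Fargo to M: 55 × 2 = 110
  Fargo to N: 40 × 8 = 320
  Gary to L: 50 × 2 = 100
Optimal cost = 1795.
Saving = 2795 − 1795 = 1000.

1000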